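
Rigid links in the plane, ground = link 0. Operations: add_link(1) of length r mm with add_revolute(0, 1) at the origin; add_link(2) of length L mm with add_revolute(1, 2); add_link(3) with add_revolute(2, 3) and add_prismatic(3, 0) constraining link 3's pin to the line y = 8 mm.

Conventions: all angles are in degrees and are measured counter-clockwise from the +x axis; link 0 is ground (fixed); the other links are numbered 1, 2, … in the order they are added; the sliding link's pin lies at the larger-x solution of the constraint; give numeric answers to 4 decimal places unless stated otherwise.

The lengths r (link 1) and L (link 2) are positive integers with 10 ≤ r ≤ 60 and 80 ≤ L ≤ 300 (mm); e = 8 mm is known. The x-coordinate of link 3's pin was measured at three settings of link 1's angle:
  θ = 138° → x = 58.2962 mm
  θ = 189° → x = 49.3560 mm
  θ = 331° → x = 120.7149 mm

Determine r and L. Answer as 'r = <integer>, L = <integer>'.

constraint per measurement: (x − r cos θ)² + (r sin θ − e)² = L²
subtracting the θ₁ and θ₂ equations cancels the r² and L² terms:
r = (x₁² − x₂²) / (2[(x₁cos θ₁ + e sin θ₁) − (x₂cos θ₂ + e sin θ₂)]) = 40.0002 → r = 40
L² = (x₁ − r cos θ₁)² + (r sin θ₁ − e)² = 8100.0049 → L = 90.0000 → L = 90
check at θ₃=331°: x = 120.7149 (printed 120.7149) ✓

r = 40, L = 90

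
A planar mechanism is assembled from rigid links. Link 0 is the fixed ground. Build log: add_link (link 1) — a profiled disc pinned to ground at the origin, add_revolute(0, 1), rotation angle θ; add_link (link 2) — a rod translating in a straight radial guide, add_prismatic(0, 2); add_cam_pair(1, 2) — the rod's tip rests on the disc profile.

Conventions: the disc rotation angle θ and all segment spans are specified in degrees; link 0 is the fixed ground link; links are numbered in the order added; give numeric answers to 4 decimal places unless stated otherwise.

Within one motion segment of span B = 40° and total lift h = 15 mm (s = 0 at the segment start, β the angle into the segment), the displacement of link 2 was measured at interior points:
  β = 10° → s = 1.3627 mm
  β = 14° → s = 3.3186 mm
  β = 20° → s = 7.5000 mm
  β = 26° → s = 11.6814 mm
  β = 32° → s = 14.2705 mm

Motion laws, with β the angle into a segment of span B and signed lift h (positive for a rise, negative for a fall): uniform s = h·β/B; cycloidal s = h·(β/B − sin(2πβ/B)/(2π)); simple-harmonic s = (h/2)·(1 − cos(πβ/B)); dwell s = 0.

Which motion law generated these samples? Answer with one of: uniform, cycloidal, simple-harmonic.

candidates at β/B = r: uniform s = h·r (linear in β); cycloidal s = h·(r − sin(2πr)/(2π)); simple-harmonic s = (h/2)(1 − cos(πr))
β=10°: printed 1.3627 | uniform 3.7500, cycloidal 1.3627, simple-harmonic 2.1967
β=14°: printed 3.3186 | uniform 5.2500, cycloidal 3.3186, simple-harmonic 4.0951
β=20°: printed 7.5000 | uniform 7.5000, cycloidal 7.5000, simple-harmonic 7.5000
β=26°: printed 11.6814 | uniform 9.7500, cycloidal 11.6814, simple-harmonic 10.9049
β=32°: printed 14.2705 | uniform 12.0000, cycloidal 14.2705, simple-harmonic 13.5676
only one law matches every sample → cycloidal

cycloidal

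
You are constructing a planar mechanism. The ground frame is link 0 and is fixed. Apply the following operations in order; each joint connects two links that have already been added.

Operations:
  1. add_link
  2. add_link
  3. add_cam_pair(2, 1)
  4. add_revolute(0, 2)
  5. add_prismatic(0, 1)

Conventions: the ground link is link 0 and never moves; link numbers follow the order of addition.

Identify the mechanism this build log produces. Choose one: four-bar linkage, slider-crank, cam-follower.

links: 3 (incl. ground); joints: 1 revolute, 1 prismatic, 1 higher (cam) pair, forming one closed loop
3 links, revolute + prismatic + higher pair in one loop → cam-follower

cam-follower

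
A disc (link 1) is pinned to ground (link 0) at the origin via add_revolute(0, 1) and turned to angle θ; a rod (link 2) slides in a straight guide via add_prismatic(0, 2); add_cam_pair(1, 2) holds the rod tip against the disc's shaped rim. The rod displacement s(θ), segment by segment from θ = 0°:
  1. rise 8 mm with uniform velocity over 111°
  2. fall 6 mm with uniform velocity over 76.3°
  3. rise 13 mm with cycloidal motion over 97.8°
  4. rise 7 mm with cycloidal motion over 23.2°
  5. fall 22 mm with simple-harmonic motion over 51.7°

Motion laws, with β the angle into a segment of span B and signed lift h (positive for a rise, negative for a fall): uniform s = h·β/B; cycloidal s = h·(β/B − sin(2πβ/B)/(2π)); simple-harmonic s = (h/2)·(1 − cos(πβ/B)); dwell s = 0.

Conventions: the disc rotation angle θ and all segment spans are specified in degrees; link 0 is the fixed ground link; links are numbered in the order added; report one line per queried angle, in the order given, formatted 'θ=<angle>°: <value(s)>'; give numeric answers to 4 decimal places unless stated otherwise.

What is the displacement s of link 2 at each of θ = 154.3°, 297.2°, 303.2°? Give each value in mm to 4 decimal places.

segment 1 (0° to 111°, uniform, h = 8) is passed completely: s = 0.0000 + (8) = 8.0000
θ = 154.3° falls in segment 2 (111° to 187.3°, uniform, h = -6): β = 154.3 − 111 = 43.3°, B = 76.3°; Δs = -6·43.3/76.3 = -3.4050; s = 8.0000 − 3.4050 = 4.5950
segment 2 (111° to 187.3°, uniform, h = -6) is passed completely: s = 8.0000 + (-6) = 2.0000
segment 3 (187.3° to 285.1°, cycloidal, h = 13) is passed completely: s = 2.0000 + (13) = 15.0000
θ = 297.2° falls in segment 4 (285.1° to 308.3°, cycloidal, h = 7): β = 297.2 − 285.1 = 12.1°, B = 23.2°; Δs = 7·(0.5216 − sin(2π·0.5216)/(2π)) = 3.8013; s = 15.0000 + 3.8013 = 18.8013
θ = 303.2° falls in segment 4 (285.1° to 308.3°, cycloidal, h = 7): β = 303.2 − 285.1 = 18.1°, B = 23.2°; Δs = 7·(0.7802 − sin(2π·0.7802)/(2π)) = 6.5553; s = 15.0000 + 6.5553 = 21.5553

θ=154.3°: 4.5950
θ=297.2°: 18.8013
θ=303.2°: 21.5553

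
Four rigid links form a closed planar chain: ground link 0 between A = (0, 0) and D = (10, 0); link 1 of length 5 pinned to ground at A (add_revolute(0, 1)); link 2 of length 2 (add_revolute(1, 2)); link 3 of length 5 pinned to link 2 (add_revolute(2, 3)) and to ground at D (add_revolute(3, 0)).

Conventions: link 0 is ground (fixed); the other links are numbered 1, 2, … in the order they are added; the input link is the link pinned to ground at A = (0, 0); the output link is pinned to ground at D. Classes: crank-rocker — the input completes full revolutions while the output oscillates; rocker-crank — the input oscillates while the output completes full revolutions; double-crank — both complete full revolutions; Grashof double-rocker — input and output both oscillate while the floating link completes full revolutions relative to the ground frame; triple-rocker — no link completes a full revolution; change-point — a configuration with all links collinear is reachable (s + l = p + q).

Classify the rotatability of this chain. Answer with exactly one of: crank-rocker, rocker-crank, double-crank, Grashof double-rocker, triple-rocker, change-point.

lengths: ground=10, input=5, coupler=2, output=5
sorted: s=2 (shortest), l=10 (longest), p+q=10
s + l = 12 vs p + q = 10
s + l > p + q → non-Grashof → no link fully rotates → triple-rocker

triple-rocker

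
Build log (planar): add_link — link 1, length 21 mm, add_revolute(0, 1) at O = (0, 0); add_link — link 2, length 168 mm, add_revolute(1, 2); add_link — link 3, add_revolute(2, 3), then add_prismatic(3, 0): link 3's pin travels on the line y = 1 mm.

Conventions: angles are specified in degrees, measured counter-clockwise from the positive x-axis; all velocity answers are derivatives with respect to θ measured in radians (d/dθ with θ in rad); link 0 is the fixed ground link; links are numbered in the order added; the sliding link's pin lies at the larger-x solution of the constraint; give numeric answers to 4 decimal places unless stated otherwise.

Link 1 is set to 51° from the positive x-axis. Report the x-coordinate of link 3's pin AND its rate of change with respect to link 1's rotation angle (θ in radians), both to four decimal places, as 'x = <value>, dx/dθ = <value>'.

geometry: r = 21 mm, L = 168 mm, e = 1 mm
crank pin P = (r cos θ, r sin θ) = (13.215728, 16.320065)
h = r sin θ − e = 16.320065 − 1 = 15.320065
x = r cos θ + √(L² − h²) = 13.215728 + 167.300017 = 180.515745
dx/dθ = −r sin θ − h·r cos θ/√(L² − h²) (θ in radians; h = 15.320065) = -17.530261

x = 180.5157, dx/dθ = -17.5303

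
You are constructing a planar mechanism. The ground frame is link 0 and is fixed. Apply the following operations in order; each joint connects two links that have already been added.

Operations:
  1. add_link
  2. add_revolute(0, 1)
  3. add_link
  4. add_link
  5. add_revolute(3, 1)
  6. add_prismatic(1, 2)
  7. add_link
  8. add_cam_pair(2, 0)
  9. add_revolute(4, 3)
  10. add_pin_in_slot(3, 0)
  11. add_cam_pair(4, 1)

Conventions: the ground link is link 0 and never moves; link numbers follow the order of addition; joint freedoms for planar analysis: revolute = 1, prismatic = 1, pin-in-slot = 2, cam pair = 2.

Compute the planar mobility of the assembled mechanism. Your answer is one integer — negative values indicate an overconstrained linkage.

L=1 J1=0 J2=0
add link → L=2 J1=0 J2=0
R@0,1 dof=1 J1 → L=2 J1=1 J2=0
add link → L=3 J1=1 J2=0
add link → L=4 J1=1 J2=0
R@3,1 dof=1 J1 → L=4 J1=2 J2=0
P@1,2 dof=1 J1 → L=4 J1=3 J2=0
add link → L=5 J1=3 J2=0
C@2,0 dof=2 J2 → L=5 J1=3 J2=1
R@4,3 dof=1 J1 → L=5 J1=4 J2=1
PS@3,0 dof=2 J2 → L=5 J1=4 J2=2
C@4,1 dof=2 J2 → L=5 J1=4 J2=3
M=3(L−1)−2J1−J2=3·4−2·4−3=1

M = 1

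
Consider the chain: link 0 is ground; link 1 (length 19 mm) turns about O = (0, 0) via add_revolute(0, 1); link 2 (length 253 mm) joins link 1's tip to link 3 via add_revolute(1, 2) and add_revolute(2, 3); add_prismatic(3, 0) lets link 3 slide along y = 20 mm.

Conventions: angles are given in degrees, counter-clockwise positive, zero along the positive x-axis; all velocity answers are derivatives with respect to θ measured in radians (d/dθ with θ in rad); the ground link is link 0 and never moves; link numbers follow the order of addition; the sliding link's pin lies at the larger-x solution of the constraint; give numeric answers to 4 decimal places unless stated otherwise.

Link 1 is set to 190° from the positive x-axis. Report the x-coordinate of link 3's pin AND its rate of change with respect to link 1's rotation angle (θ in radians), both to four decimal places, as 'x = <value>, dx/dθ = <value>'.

geometry: r = 19 mm, L = 253 mm, e = 20 mm
crank pin P = (r cos θ, r sin θ) = (-18.711347, -3.299315)
h = r sin θ − e = -3.299315 − 20 = -23.299315
x = r cos θ + √(L² − h²) = -18.711347 + 251.924874 = 233.213526
dx/dθ = −r sin θ − h·r cos θ/√(L² − h²) (θ in radians; h = -23.299315) = 1.568793

x = 233.2135, dx/dθ = 1.5688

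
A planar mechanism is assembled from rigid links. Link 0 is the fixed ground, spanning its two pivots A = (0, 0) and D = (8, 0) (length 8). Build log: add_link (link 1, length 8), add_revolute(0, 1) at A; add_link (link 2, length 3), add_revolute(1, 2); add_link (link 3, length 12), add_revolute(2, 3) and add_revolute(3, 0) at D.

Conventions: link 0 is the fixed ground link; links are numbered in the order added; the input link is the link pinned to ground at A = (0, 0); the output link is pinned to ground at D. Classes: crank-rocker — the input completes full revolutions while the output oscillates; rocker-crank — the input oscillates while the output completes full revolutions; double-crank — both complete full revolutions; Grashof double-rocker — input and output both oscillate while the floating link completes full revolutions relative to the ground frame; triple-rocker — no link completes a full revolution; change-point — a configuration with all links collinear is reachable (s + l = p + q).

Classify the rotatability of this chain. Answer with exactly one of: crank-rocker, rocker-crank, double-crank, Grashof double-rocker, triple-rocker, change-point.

lengths: ground=8, input=8, coupler=3, output=12
sorted: s=3 (shortest), l=12 (longest), p+q=16
s + l = 15 vs p + q = 16
s + l < p + q (Grashof) with shortest = coupler link → Grashof double-rocker

Grashof double-rocker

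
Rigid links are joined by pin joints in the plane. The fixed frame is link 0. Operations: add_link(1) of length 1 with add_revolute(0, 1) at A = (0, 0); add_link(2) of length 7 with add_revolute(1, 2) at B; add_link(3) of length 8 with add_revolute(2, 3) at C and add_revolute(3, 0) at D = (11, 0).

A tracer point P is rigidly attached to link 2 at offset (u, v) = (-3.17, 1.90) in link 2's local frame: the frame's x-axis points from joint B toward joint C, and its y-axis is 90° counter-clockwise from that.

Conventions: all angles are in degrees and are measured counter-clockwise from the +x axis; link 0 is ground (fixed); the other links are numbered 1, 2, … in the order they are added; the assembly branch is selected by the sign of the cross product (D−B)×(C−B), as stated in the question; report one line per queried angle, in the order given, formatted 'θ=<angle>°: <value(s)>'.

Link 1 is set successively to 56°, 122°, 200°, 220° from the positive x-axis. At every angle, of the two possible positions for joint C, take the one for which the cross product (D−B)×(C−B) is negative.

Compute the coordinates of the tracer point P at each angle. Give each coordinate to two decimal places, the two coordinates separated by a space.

A=(0,0), D=(11.00,0)
θ=56°: B = A + 1.00·(cos56°, sin56°) = (0.5592, 0.8290)
θ=56°: |BD| = 10.4737
θ=56°: circle(B,7.00) ∩ circle(D,8.00): a=4.5208, h=5.3444
θ=56°:   candidates: C₊=(5.4888,5.7988) cross=55.976; C₋=(4.6427,-4.8564) cross=-55.976
θ=56°:   branch - wants cross < 0 → take C=(4.6427,-4.8564) (cross=-55.976)
θ=56°: ex = (C−B)/|BC| = (0.5834,-0.8122); ey = (0.8122,0.5834)
θ=56°: P = B + -3.17·ex + 1.90·ey = (0.2531,4.5121)
θ=122°: B = A + 1.00·(cos122°, sin122°) = (-0.5299, 0.8480)
θ=122°: |BD| = 11.5611
θ=122°: circle(B,7.00) ∩ circle(D,8.00): a=5.1318, h=4.7607
θ=122°:   candidates: C₊=(4.9373,5.2195) cross=55.039; C₋=(4.2388,-4.2763) cross=-55.039
θ=122°:   branch - wants cross < 0 → take C=(4.2388,-4.2763) (cross=-55.039)
θ=122°: ex = (C−B)/|BC| = (0.6813,-0.7320); ey = (0.7320,0.6813)
θ=122°: P = B + -3.17·ex + 1.90·ey = (-1.2986,4.4630)
θ=200°: B = A + 1.00·(cos200°, sin200°) = (-0.9397, -0.3420)
θ=200°: |BD| = 11.9446
θ=200°: circle(B,7.00) ∩ circle(D,8.00): a=5.3444, h=4.5208
θ=200°:   candidates: C₊=(4.2731,4.3299) cross=53.999; C₋=(4.5320,-4.7079) cross=-53.999
θ=200°:   branch - wants cross < 0 → take C=(4.5320,-4.7079) (cross=-53.999)
θ=200°: ex = (C−B)/|BC| = (0.7817,-0.6237); ey = (0.6237,0.7817)
θ=200°: P = B + -3.17·ex + 1.90·ey = (-2.2325,3.1203)
θ=220°: B = A + 1.00·(cos220°, sin220°) = (-0.7660, -0.6428)
θ=220°: |BD| = 11.7836
θ=220°: circle(B,7.00) ∩ circle(D,8.00): a=5.2553, h=4.6240
θ=220°:   candidates: C₊=(4.2292,4.2610) cross=54.488; C₋=(4.7337,-4.9733) cross=-54.488
θ=220°:   branch - wants cross < 0 → take C=(4.7337,-4.9733) (cross=-54.488)
θ=220°: ex = (C−B)/|BC| = (0.7857,-0.6186); ey = (0.6186,0.7857)
θ=220°: P = B + -3.17·ex + 1.90·ey = (-2.0812,2.8111)

θ=56°: 0.25 4.51
θ=122°: -1.30 4.46
θ=200°: -2.23 3.12
θ=220°: -2.08 2.81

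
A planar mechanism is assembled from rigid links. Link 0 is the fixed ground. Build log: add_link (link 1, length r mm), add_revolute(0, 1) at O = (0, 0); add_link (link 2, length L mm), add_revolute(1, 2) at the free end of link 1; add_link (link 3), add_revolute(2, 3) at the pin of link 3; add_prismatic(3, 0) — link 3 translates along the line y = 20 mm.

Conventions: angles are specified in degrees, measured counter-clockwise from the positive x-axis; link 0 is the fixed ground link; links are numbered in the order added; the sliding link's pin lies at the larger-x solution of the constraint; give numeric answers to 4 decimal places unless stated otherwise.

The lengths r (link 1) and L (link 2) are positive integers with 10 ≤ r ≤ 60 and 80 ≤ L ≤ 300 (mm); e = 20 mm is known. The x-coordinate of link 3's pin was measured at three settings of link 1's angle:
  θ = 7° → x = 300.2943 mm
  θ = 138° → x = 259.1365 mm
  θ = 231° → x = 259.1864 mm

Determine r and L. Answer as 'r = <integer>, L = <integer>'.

constraint per measurement: (x − r cos θ)² + (r sin θ − e)² = L²
subtracting the θ₁ and θ₂ equations cancels the r² and L² terms:
r = (x₁² − x₂²) / (2[(x₁cos θ₁ + e sin θ₁) − (x₂cos θ₂ + e sin θ₂)]) = 24.0000 → r = 24
L² = (x₁ − r cos θ₁)² + (r sin θ₁ − e)² = 76728.9864 → L = 277.0000 → L = 277
check at θ₃=231°: x = 259.1864 (printed 259.1864) ✓

r = 24, L = 277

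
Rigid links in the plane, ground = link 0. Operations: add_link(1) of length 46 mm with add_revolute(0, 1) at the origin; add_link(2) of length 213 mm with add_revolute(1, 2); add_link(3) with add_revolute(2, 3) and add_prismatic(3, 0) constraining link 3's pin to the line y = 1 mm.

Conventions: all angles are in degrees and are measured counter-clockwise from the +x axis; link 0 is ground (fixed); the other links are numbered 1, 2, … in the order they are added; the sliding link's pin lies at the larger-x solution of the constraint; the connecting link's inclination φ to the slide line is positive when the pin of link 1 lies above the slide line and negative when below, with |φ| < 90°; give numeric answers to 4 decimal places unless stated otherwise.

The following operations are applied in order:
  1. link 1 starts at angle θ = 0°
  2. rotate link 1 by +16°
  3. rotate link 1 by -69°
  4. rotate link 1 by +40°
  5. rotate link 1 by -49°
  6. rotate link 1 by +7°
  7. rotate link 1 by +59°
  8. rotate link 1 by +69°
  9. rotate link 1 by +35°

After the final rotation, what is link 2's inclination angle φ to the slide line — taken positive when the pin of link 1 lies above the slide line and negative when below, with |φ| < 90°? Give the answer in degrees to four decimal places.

geometry: r = 46 mm, L = 213 mm, e = 1 mm; θ starts at 0°
rotate link 1 by +16°: θ ← 0° +16° = 16°
rotate link 1 by -69°: θ ← 16° -69° = -53°
rotate link 1 by +40°: θ ← -53° +40° = -13°
rotate link 1 by -49°: θ ← -13° -49° = -62°
rotate link 1 by +7°: θ ← -62° +7° = -55°
rotate link 1 by +59°: θ ← -55° +59° = 4°
rotate link 1 by +69°: θ ← 4° +69° = 73°
rotate link 1 by +35°: θ ← 73° +35° = 108°
h = r sin θ − e = 43.748600 − 1 = 42.748600
sin φ = h / L = 42.748600 / 213 = 0.20069765
φ = arcsin(0.20069765) = 11.577759°

11.5778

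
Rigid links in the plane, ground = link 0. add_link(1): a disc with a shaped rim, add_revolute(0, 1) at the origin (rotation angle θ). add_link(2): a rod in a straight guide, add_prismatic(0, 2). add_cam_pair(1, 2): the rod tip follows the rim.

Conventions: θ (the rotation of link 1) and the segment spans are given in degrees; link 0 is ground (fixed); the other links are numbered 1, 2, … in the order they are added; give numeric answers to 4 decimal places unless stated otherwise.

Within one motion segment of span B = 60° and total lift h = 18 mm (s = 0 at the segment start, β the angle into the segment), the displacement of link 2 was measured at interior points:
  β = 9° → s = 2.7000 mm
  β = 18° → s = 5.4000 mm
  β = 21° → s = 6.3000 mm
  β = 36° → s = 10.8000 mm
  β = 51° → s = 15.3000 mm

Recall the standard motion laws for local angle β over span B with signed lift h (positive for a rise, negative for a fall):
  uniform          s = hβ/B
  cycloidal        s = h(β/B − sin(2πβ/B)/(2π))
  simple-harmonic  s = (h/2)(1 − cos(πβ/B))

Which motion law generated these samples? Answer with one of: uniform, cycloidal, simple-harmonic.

candidates at β/B = r: uniform s = h·r (linear in β); cycloidal s = h·(r − sin(2πr)/(2π)); simple-harmonic s = (h/2)(1 − cos(πr))
β=9°: printed 2.7000 | uniform 2.7000, cycloidal 0.3823, simple-harmonic 0.9809
β=18°: printed 5.4000 | uniform 5.4000, cycloidal 2.6754, simple-harmonic 3.7099
β=21°: printed 6.3000 | uniform 6.3000, cycloidal 3.9823, simple-harmonic 4.9141
β=36°: printed 10.8000 | uniform 10.8000, cycloidal 12.4839, simple-harmonic 11.7812
β=51°: printed 15.3000 | uniform 15.3000, cycloidal 17.6177, simple-harmonic 17.0191
only one law matches every sample → uniform

uniform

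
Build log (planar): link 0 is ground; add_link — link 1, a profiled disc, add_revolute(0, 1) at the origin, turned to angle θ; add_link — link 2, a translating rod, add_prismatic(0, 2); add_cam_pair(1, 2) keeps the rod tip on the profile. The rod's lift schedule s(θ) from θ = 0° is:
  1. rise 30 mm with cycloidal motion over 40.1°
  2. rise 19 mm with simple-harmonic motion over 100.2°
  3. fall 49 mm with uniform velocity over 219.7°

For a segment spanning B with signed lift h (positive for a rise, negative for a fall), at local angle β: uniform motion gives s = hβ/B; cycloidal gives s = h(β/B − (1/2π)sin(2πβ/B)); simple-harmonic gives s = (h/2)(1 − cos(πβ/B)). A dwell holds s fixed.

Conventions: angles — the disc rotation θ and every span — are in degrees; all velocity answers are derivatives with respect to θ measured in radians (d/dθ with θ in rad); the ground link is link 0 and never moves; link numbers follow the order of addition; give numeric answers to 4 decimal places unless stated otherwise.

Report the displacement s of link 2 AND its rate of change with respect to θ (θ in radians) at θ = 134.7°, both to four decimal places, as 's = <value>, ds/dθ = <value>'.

seg 1 [0°–40.1°] cycloidal, h=30: full span → s += 30 → s = 30.0000
seg 2 [40.1°–140.3°] simple-harmonic, h=19: θ=134.7° here. β=94.6, B=100.2. 19/2·(1 − cos(π·0.9441)) = 18.8539 → s = 48.8539
velocity in seg [40.1°–140.3°] (simple-harmonic), θ in radians: β = 94.6° = 1.6511 rad, B = 100.2° = 1.7488 rad; ds/dθ = (πh/(2B)) sin(πβ/B) = (π·19/(2·1.7488)) sin(π·0.9441) = 2.981020 mm/rad

s = 48.8539, ds/dθ = 2.9810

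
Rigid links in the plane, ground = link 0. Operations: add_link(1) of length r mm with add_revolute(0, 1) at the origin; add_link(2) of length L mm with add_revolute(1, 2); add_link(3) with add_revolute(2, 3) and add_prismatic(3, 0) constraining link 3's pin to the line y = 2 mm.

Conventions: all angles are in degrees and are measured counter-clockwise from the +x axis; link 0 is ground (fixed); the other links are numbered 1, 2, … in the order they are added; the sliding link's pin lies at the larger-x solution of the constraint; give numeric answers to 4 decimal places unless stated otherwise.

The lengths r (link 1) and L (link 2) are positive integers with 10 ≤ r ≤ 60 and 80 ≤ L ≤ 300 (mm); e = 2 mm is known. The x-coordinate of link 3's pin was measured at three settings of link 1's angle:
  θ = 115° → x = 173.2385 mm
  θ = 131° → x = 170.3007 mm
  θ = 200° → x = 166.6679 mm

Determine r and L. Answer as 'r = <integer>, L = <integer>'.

constraint per measurement: (x − r cos θ)² + (r sin θ − e)² = L²
subtracting the θ₁ and θ₂ equations cancels the r² and L² terms:
r = (x₁² − x₂²) / (2[(x₁cos θ₁ + e sin θ₁) − (x₂cos θ₂ + e sin θ₂)]) = 13.0002 → r = 13
L² = (x₁ − r cos θ₁)² + (r sin θ₁ − e)² = 32041.0075 → L = 179.0000 → L = 179
check at θ₃=200°: x = 166.6679 (printed 166.6679) ✓

r = 13, L = 179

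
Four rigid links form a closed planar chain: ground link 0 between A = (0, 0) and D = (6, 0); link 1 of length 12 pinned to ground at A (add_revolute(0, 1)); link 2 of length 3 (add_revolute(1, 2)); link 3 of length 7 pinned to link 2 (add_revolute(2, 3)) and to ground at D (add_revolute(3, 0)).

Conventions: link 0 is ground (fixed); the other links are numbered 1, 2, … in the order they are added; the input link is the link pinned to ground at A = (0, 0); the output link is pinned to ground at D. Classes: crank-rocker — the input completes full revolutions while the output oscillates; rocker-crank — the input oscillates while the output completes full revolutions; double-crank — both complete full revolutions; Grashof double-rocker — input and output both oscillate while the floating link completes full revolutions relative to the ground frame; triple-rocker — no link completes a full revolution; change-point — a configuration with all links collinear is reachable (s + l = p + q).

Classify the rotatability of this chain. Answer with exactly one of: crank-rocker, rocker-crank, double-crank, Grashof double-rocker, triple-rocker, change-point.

lengths: ground=6, input=12, coupler=3, output=7
sorted: s=3 (shortest), l=12 (longest), p+q=13
s + l = 15 vs p + q = 13
s + l > p + q → non-Grashof → no link fully rotates → triple-rocker

triple-rocker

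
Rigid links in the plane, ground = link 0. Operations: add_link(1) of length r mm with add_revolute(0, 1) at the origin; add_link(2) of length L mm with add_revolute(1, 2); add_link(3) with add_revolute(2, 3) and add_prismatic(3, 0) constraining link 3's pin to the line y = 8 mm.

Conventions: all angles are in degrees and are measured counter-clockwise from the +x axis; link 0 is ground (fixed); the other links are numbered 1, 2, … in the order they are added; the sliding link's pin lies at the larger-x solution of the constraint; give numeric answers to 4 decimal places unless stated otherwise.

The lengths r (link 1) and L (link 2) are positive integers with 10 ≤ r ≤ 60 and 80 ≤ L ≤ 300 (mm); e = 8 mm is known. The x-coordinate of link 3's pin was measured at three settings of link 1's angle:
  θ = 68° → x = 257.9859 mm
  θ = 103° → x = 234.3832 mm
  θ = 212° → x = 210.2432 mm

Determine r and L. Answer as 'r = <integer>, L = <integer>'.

constraint per measurement: (x − r cos θ)² + (r sin θ − e)² = L²
subtracting the θ₁ and θ₂ equations cancels the r² and L² terms:
r = (x₁² − x₂²) / (2[(x₁cos θ₁ + e sin θ₁) − (x₂cos θ₂ + e sin θ₂)]) = 38.9999 → r = 39
L² = (x₁ − r cos θ₁)² + (r sin θ₁ − e)² = 60024.9908 → L = 245.0000 → L = 245
check at θ₃=212°: x = 210.2432 (printed 210.2432) ✓

r = 39, L = 245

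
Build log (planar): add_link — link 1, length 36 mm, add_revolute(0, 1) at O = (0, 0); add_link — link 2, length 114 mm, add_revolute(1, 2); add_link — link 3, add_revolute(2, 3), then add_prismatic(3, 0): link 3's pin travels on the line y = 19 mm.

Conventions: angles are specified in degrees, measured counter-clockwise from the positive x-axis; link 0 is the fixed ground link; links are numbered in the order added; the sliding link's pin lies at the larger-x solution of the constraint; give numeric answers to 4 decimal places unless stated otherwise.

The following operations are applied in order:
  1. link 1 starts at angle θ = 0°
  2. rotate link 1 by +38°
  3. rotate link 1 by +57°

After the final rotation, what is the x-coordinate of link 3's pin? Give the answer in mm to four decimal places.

geometry: r = 36 mm, L = 114 mm, e = 19 mm; θ starts at 0°
rotate link 1 by +38°: θ ← 0° +38° = 38°
rotate link 1 by +57°: θ ← 38° +57° = 95°
crank pin P = (r cos θ, r sin θ) = (-3.137607, 35.863009)
h = r sin θ − e = 35.863009 − 19 = 16.863009
x = r cos θ + √(L² − h²) = -3.137607 + 112.745904 = 109.608298

109.6083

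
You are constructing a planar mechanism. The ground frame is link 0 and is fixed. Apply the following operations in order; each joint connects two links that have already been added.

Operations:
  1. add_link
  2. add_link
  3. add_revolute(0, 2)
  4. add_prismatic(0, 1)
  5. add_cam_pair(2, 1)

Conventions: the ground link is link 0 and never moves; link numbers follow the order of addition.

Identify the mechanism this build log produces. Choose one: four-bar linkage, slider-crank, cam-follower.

links: 3 (incl. ground); joints: 1 revolute, 1 prismatic, 1 higher (cam) pair, forming one closed loop
3 links, revolute + prismatic + higher pair in one loop → cam-follower

cam-follower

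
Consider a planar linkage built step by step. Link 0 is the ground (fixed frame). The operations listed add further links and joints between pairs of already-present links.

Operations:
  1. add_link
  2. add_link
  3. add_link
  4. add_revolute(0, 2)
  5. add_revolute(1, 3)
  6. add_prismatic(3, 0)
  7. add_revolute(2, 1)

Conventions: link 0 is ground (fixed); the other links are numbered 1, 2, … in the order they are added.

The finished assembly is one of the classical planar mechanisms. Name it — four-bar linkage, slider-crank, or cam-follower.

links: 4 (incl. ground); joints: 3 revolute, 1 prismatic, 0 higher (cam) pair, forming one closed loop
4 links, 3 revolutes + 1 prismatic in one loop → slider-crank

slider-crank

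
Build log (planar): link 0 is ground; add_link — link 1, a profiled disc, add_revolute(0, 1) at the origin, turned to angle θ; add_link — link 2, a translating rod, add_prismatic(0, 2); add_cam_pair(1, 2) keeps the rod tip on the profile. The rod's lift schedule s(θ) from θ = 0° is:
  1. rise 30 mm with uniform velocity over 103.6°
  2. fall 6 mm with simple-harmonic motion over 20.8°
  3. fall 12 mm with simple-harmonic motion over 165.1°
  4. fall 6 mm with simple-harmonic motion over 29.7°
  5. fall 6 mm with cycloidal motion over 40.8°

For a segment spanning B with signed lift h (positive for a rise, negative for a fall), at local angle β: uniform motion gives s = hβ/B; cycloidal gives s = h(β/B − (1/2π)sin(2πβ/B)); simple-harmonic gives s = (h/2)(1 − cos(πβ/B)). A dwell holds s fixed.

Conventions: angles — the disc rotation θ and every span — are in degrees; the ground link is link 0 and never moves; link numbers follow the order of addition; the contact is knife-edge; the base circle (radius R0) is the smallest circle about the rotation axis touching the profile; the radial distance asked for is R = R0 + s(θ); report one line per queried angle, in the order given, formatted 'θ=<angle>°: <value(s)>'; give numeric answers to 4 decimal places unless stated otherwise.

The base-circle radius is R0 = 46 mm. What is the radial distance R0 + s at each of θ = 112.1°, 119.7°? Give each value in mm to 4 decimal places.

seg 1 [0°–103.6°] uniform, h=30: full span → s += 30 → s = 30.0000
seg 2 [103.6°–124.4°] simple-harmonic, h=-6: θ=112.1° here. β=8.5, B=20.8. -6/2·(1 − cos(π·0.4087)) = -2.1509 → s = 27.8491
seg 2 [103.6°–124.4°] simple-harmonic, h=-6: θ=119.7° here. β=16.1, B=20.8. -6/2·(1 − cos(π·0.7740)) = -5.2753 → s = 24.7247
θ=112.1°: R = R0 + s = 46 + 27.8491 = 73.8491
θ=119.7°: R = R0 + s = 46 + 24.7247 = 70.7247

θ=112.1°: 73.8491
θ=119.7°: 70.7247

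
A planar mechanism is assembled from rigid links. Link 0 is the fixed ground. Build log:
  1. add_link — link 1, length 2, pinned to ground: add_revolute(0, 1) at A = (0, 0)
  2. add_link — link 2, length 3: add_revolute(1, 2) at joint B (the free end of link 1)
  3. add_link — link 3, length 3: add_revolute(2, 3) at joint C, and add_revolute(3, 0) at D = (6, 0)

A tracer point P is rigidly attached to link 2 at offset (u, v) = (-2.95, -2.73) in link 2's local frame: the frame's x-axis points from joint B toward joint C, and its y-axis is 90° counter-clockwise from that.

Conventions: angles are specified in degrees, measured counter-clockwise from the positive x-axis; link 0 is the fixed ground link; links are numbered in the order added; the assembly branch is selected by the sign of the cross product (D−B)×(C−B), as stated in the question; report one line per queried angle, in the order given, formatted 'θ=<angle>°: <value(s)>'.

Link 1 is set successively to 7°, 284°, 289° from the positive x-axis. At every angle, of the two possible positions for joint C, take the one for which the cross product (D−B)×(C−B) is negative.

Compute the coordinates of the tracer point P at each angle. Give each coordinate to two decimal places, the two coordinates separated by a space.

A=(0,0), D=(6.00,0)
θ=7°: B = A + 2.00·(cos7°, sin7°) = (1.9851, 0.2437)
θ=7°: |BD| = 4.0223
θ=7°: circle(B,3.00) ∩ circle(D,3.00): a=2.0111, h=2.2260
θ=7°:   candidates: C₊=(4.1274,2.3438) cross=8.954; C₋=(3.8577,-2.1001) cross=-8.954
θ=7°:   branch - wants cross < 0 → take C=(3.8577,-2.1001) (cross=-8.954)
θ=7°: ex = (C−B)/|BC| = (0.6242,-0.7813); ey = (0.7813,0.6242)
θ=7°: P = B + -2.95·ex + -2.73·ey = (-1.9891,0.8445)
θ=284°: B = A + 2.00·(cos284°, sin284°) = (0.4838, -1.9406)
θ=284°: |BD| = 5.8476
θ=284°: circle(B,3.00) ∩ circle(D,3.00): a=2.9238, h=0.6720
θ=284°:   candidates: C₊=(3.0189,-0.3364) cross=3.929; C₋=(3.4649,-1.6042) cross=-3.929
θ=284°:   branch - wants cross < 0 → take C=(3.4649,-1.6042) (cross=-3.929)
θ=284°: ex = (C−B)/|BC| = (0.9937,0.1121); ey = (-0.1121,0.9937)
θ=284°: P = B + -2.95·ex + -2.73·ey = (-2.1414,-4.9842)
θ=289°: B = A + 2.00·(cos289°, sin289°) = (0.6511, -1.8910)
θ=289°: |BD| = 5.6733
θ=289°: circle(B,3.00) ∩ circle(D,3.00): a=2.8367, h=0.9764
θ=289°:   candidates: C₊=(3.0001,-0.0249) cross=5.540; C₋=(3.6510,-1.8661) cross=-5.540
θ=289°:   branch - wants cross < 0 → take C=(3.6510,-1.8661) (cross=-5.540)
θ=289°: ex = (C−B)/|BC| = (1.0000,0.0083); ey = (-0.0083,1.0000)
θ=289°: P = B + -2.95·ex + -2.73·ey = (-2.2761,-4.6455)

θ=7°: -1.99 0.84
θ=284°: -2.14 -4.98
θ=289°: -2.28 -4.65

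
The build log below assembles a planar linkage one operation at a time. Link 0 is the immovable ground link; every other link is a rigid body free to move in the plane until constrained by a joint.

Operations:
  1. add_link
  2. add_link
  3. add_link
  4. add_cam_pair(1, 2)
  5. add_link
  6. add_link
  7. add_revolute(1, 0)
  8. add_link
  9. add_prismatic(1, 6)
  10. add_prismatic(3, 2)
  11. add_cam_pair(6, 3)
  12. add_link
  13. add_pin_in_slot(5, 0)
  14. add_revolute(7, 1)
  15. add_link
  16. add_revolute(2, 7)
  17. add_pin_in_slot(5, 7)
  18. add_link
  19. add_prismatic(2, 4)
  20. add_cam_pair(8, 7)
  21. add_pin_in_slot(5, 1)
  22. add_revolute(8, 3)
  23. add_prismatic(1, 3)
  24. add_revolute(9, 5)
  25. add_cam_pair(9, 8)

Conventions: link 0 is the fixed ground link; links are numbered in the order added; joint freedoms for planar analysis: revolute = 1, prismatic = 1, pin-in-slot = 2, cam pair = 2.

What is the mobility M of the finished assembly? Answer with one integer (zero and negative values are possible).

L=1 J1=0 J2=0
add link → L=2 J1=0 J2=0
add link → L=3 J1=0 J2=0
add link → L=4 J1=0 J2=0
C@1,2 dof=2 J2 → L=4 J1=0 J2=1
add link → L=5 J1=0 J2=1
add link → L=6 J1=0 J2=1
R@1,0 dof=1 J1 → L=6 J1=1 J2=1
add link → L=7 J1=1 J2=1
P@1,6 dof=1 J1 → L=7 J1=2 J2=1
P@3,2 dof=1 J1 → L=7 J1=3 J2=1
C@6,3 dof=2 J2 → L=7 J1=3 J2=2
add link → L=8 J1=3 J2=2
PS@5,0 dof=2 J2 → L=8 J1=3 J2=3
R@7,1 dof=1 J1 → L=8 J1=4 J2=3
add link → L=9 J1=4 J2=3
R@2,7 dof=1 J1 → L=9 J1=5 J2=3
PS@5,7 dof=2 J2 → L=9 J1=5 J2=4
add link → L=10 J1=5 J2=4
P@2,4 dof=1 J1 → L=10 J1=6 J2=4
C@8,7 dof=2 J2 → L=10 J1=6 J2=5
PS@5,1 dof=2 J2 → L=10 J1=6 J2=6
R@8,3 dof=1 J1 → L=10 J1=7 J2=6
P@1,3 dof=1 J1 → L=10 J1=8 J2=6
R@9,5 dof=1 J1 → L=10 J1=9 J2=6
C@9,8 dof=2 J2 → L=10 J1=9 J2=7
M=3(L−1)−2J1−J2=3·9−2·9−7=2

M = 2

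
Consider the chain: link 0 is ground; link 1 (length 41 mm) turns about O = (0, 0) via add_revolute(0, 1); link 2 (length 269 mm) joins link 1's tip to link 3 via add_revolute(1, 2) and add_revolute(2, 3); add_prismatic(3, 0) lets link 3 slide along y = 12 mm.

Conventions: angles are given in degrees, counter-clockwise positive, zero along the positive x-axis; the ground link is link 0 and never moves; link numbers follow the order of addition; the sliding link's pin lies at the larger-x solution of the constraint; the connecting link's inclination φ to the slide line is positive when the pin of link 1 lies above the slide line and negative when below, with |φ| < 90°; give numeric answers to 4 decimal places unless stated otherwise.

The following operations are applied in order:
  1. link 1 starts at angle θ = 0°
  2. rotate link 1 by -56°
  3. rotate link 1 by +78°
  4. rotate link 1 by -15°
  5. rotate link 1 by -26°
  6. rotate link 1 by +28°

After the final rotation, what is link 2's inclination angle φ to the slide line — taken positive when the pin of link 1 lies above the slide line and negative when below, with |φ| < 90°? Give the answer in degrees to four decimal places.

geometry: r = 41 mm, L = 269 mm, e = 12 mm; θ starts at 0°
rotate link 1 by -56°: θ ← 0° -56° = -56°
rotate link 1 by +78°: θ ← -56° +78° = 22°
rotate link 1 by -15°: θ ← 22° -15° = 7°
rotate link 1 by -26°: θ ← 7° -26° = -19°
rotate link 1 by +28°: θ ← -19° +28° = 9°
h = r sin θ − e = 6.413813 − 12 = -5.586187
sin φ = h / L = -5.586187 / 269 = -0.02076649
φ = arcsin(-0.02076649) = -1.189918°

-1.1899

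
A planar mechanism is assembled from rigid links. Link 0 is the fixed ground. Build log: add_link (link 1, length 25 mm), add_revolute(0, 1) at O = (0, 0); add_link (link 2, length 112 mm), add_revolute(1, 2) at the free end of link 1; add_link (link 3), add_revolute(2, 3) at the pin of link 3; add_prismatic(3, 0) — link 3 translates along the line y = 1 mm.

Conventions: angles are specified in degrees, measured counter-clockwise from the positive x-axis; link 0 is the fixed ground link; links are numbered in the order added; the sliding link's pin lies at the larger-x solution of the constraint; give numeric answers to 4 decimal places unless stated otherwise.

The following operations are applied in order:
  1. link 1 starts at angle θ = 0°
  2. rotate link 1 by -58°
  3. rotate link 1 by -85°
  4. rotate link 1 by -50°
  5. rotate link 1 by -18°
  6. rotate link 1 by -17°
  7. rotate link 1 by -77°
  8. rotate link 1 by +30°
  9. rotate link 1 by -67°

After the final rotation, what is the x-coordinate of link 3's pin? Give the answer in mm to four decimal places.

geometry: r = 25 mm, L = 112 mm, e = 1 mm; θ starts at 0°
rotate link 1 by -58°: θ ← 0° -58° = -58°
rotate link 1 by -85°: θ ← -58° -85° = -143°
rotate link 1 by -50°: θ ← -143° -50° = -193°
rotate link 1 by -18°: θ ← -193° -18° = -211°
rotate link 1 by -17°: θ ← -211° -17° = -228°
rotate link 1 by -77°: θ ← -228° -77° = -305°
rotate link 1 by +30°: θ ← -305° +30° = -275°
rotate link 1 by -67°: θ ← -275° -67° = -342°
crank pin P = (r cos θ, r sin θ) = (23.776413, 7.725425)
h = r sin θ − e = 7.725425 − 1 = 6.725425
x = r cos θ + √(L² − h²) = 23.776413 + 111.797892 = 135.574305

135.5743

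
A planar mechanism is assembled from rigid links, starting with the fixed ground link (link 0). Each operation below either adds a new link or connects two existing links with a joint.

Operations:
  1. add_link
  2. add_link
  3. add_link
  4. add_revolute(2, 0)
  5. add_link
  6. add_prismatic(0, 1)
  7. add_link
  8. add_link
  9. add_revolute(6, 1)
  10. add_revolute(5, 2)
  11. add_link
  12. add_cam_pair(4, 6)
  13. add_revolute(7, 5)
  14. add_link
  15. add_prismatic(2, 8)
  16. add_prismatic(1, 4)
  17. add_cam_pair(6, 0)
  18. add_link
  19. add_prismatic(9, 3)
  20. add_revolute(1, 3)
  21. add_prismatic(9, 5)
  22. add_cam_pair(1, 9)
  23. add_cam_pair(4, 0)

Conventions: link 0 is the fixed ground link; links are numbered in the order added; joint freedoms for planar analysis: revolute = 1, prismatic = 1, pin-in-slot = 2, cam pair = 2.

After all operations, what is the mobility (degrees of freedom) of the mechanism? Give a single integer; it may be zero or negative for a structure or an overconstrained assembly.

(L,J1,J2)=(1,0,0); link0 fixed
link1: (2,0,0)
link2: (3,0,0)
link3: (4,0,0)
R 2-0 [J1]: (4,1,0)
link4: (5,1,0)
P 0-1 [J1]: (5,2,0)
link5: (6,2,0)
link6: (7,2,0)
R 6-1 [J1]: (7,3,0)
R 5-2 [J1]: (7,4,0)
link7: (8,4,0)
C 4-6 [J2]: (8,4,1)
R 7-5 [J1]: (8,5,1)
link8: (9,5,1)
P 2-8 [J1]: (9,6,1)
P 1-4 [J1]: (9,7,1)
C 6-0 [J2]: (9,7,2)
link9: (10,7,2)
P 9-3 [J1]: (10,8,2)
R 1-3 [J1]: (10,9,2)
P 9-5 [J1]: (10,10,2)
C 1-9 [J2]: (10,10,3)
C 4-0 [J2]: (10,10,4)
Grübler: 3·9 − 2·10 − 4 = 3

M = 3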